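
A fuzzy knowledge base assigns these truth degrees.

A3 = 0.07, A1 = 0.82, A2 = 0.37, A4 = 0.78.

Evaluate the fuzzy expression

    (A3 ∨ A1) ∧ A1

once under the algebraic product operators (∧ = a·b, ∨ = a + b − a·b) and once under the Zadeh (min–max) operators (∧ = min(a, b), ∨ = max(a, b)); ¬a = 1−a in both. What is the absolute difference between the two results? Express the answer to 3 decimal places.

Under algebraic product:
  A3 ∨ A1 = a + b − a·b on (0.0700, 0.8200) = 0.8326
  (A3 ∨ A1) ∧ A1 = a·b on (0.8326, 0.8200) = 0.6827
  → value = 0.6827
Under Zadeh (min–max):
  A3 ∨ A1 = max(a, b) on (0.07, 0.82) = 0.82
  (A3 ∨ A1) ∧ A1 = min(a, b) on (0.82, 0.82) = 0.82
  → value = 0.8200
|0.6827 − 0.8200| = 0.137

0.137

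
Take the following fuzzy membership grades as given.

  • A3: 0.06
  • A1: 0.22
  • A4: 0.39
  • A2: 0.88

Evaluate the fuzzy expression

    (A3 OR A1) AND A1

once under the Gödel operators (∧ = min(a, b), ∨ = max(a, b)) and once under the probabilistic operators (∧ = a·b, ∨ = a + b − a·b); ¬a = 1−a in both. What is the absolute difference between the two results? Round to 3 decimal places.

0.161

Under Gödel:
  A3 OR A1 = max(a, b) on (0.06, 0.22) = 0.22
  (A3 OR A1) AND A1 = min(a, b) on (0.22, 0.22) = 0.22
  → value = 0.2200
Under probabilistic:
  A3 OR A1 = a + b − a·b on (0.0600, 0.2200) = 0.2668
  (A3 OR A1) AND A1 = a·b on (0.2668, 0.2200) = 0.0587
  → value = 0.0587
|0.2200 − 0.0587| = 0.161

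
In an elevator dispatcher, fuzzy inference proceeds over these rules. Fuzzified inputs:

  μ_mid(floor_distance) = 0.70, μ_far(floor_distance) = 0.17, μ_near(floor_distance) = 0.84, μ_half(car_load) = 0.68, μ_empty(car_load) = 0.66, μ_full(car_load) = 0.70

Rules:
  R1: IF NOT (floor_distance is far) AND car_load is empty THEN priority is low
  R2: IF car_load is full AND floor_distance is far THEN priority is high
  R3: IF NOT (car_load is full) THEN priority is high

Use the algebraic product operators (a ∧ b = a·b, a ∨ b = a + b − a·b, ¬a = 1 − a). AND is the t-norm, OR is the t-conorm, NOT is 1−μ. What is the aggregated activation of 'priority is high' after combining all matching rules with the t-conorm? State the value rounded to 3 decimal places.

R1: ¬far=1−0.17=0.83, empty=0.66; AND[a·b] → w = 0.5478
R2: full=0.70, far=0.17; AND[a·b] → w = 0.1190
R3: ¬full=1−0.70=0.30 → w = 0.3000
Rules with consequent 'high': {R2, R3} → strengths 0.1190, 0.3000
Aggregate via t-conorm [a + b − a·b]: 0.3833

0.383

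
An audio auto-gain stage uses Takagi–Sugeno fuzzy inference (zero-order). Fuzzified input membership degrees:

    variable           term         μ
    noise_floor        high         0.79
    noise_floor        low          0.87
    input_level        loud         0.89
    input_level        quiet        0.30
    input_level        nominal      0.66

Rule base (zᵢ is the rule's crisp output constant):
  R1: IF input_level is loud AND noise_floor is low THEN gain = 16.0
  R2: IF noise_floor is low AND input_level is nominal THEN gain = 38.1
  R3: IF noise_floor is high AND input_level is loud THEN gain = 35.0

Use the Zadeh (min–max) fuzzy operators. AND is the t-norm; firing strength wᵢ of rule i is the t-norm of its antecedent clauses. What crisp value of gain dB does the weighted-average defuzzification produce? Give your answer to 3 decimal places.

R1 (z=16.0): loud=0.89, low=0.87; AND[min(a, b)] → w = 0.87
R2 (z=38.1): low=0.87, nominal=0.66; AND[min(a, b)] → w = 0.66
R3 (z=35.0): high=0.79, loud=0.89; AND[min(a, b)] → w = 0.79
Weighted average = (0.87·16.0 + 0.66·38.1 + 0.79·35.0) / (0.87 + 0.66 + 0.79)
  = 66.7160 / 2.3200 = 28.757

28.757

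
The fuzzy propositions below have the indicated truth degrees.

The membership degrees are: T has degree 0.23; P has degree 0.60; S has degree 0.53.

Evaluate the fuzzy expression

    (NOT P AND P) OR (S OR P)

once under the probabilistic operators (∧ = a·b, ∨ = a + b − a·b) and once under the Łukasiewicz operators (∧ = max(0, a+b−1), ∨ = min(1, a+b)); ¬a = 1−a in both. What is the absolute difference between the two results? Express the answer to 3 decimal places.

0.143

Under probabilistic:
  NOT P = 1 − 0.6000 = 0.4000
  NOT P AND P = a·b on (0.4000, 0.6000) = 0.2400
  S OR P = a + b − a·b on (0.5300, 0.6000) = 0.8120
  (NOT P AND P) OR (S OR P) = a + b − a·b on (0.2400, 0.8120) = 0.8571
  → value = 0.8571
Under Łukasiewicz:
  NOT P = 1 − 0.60 = 0.40
  NOT P AND P = max(0, a+b−1) on (0.40, 0.60) = 0.00
  S OR P = min(1, a+b) on (0.53, 0.60) = 1.00
  (NOT P AND P) OR (S OR P) = min(1, a+b) on (0.00, 1.00) = 1.00
  → value = 1.0000
|0.8571 − 1.0000| = 0.143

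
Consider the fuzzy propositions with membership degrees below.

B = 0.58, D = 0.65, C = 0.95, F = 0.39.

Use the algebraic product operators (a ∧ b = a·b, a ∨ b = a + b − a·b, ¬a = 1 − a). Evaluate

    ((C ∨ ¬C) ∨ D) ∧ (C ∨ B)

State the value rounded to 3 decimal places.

0.963

¬C = 1 − 0.9500 = 0.0500
C ∨ ¬C = a + b − a·b on (0.9500, 0.0500) = 0.9525
(C ∨ ¬C) ∨ D = a + b − a·b on (0.9525, 0.6500) = 0.9834
C ∨ B = a + b − a·b on (0.9500, 0.5800) = 0.9790
((C ∨ ¬C) ∨ D) ∧ (C ∨ B) = a·b on (0.9834, 0.9790) = 0.9627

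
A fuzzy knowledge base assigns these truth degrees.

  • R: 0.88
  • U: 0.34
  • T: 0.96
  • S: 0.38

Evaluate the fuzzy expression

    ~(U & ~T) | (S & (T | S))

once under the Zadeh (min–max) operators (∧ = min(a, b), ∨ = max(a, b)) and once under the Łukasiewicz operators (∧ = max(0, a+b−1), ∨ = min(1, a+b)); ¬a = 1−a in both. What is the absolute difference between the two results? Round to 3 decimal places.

Under Zadeh (min–max):
  ~T = 1 − 0.96 = 0.04
  U & ~T = min(a, b) on (0.34, 0.04) = 0.04
  ~(U & ~T) = 1 − 0.04 = 0.96
  T | S = max(a, b) on (0.96, 0.38) = 0.96
  S & (T | S) = min(a, b) on (0.38, 0.96) = 0.38
  ~(U & ~T) | (S & (T | S)) = max(a, b) on (0.96, 0.38) = 0.96
  → value = 0.9600
Under Łukasiewicz:
  ~T = 1 − 0.96 = 0.04
  U & ~T = max(0, a+b−1) on (0.34, 0.04) = 0.00
  ~(U & ~T) = 1 − 0.00 = 1.00
  T | S = min(1, a+b) on (0.96, 0.38) = 1.00
  S & (T | S) = max(0, a+b−1) on (0.38, 1.00) = 0.38
  ~(U & ~T) | (S & (T | S)) = min(1, a+b) on (1.00, 0.38) = 1.00
  → value = 1.0000
|0.9600 − 1.0000| = 0.040

0.040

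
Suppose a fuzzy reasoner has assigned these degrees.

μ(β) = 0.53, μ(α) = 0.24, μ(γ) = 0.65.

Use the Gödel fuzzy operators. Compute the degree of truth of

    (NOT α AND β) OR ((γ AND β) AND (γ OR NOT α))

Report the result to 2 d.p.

NOT α = 1 − 0.24 = 0.76
NOT α AND β = min(a, b) on (0.76, 0.53) = 0.53
γ AND β = min(a, b) on (0.65, 0.53) = 0.53
NOT α = 1 − 0.24 = 0.76
γ OR NOT α = max(a, b) on (0.65, 0.76) = 0.76
(γ AND β) AND (γ OR NOT α) = min(a, b) on (0.53, 0.76) = 0.53
(NOT α AND β) OR ((γ AND β) AND (γ OR NOT α)) = max(a, b) on (0.53, 0.53) = 0.53

0.53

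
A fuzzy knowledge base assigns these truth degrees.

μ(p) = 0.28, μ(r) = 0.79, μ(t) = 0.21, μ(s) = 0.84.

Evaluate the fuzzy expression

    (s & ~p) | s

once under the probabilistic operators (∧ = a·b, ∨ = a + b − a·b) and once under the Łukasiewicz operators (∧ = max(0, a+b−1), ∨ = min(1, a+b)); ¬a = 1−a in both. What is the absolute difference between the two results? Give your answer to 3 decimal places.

Under probabilistic:
  ~p = 1 − 0.2800 = 0.7200
  s & ~p = a·b on (0.8400, 0.7200) = 0.6048
  (s & ~p) | s = a + b − a·b on (0.6048, 0.8400) = 0.9368
  → value = 0.9368
Under Łukasiewicz:
  ~p = 1 − 0.28 = 0.72
  s & ~p = max(0, a+b−1) on (0.84, 0.72) = 0.56
  (s & ~p) | s = min(1, a+b) on (0.56, 0.84) = 1.00
  → value = 1.0000
|0.9368 − 1.0000| = 0.063

0.063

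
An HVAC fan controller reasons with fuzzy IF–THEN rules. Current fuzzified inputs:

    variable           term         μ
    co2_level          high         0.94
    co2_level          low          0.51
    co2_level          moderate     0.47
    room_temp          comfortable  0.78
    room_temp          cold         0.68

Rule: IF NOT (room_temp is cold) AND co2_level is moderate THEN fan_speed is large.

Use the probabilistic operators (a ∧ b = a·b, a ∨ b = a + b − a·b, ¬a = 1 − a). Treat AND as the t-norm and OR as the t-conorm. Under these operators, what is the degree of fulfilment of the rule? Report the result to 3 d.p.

firing strength: ¬cold=1−0.68=0.32, moderate=0.47; AND[a·b] → w = 0.1504

0.150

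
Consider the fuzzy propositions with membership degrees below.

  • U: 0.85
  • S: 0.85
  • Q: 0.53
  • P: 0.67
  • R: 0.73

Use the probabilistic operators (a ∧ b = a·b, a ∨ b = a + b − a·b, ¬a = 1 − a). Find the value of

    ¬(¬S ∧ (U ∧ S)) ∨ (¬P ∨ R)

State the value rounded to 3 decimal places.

0.980

¬S = 1 − 0.8500 = 0.1500
U ∧ S = a·b on (0.8500, 0.8500) = 0.7225
¬S ∧ (U ∧ S) = a·b on (0.1500, 0.7225) = 0.1084
¬(¬S ∧ (U ∧ S)) = 1 − 0.1084 = 0.8916
¬P = 1 − 0.6700 = 0.3300
¬P ∨ R = a + b − a·b on (0.3300, 0.7300) = 0.8191
¬(¬S ∧ (U ∧ S)) ∨ (¬P ∨ R) = a + b − a·b on (0.8916, 0.8191) = 0.9804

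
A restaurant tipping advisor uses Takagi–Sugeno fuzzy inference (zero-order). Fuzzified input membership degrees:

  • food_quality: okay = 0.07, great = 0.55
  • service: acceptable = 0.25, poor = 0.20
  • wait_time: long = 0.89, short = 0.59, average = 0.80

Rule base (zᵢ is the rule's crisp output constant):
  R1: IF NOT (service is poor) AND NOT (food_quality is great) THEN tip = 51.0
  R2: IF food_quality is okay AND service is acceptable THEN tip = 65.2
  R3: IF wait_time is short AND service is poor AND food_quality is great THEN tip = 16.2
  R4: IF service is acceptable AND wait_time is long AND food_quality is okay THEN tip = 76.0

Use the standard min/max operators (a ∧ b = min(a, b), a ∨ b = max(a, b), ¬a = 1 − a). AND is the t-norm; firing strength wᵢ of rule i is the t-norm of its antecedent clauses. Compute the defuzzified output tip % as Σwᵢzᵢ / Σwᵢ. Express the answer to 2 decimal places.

R1 (z=51.0): ¬poor=1−0.20=0.80, ¬great=1−0.55=0.45; AND[min(a, b)] → w = 0.45
R2 (z=65.2): okay=0.07, acceptable=0.25; AND[min(a, b)] → w = 0.07
R3 (z=16.2): short=0.59, poor=0.20, great=0.55; AND[min(a, b)] → w = 0.20
R4 (z=76.0): acceptable=0.25, long=0.89, okay=0.07; AND[min(a, b)] → w = 0.07
Weighted average = (0.45·51.0 + 0.07·65.2 + 0.20·16.2 + 0.07·76.0) / (0.45 + 0.07 + 0.20 + 0.07)
  = 36.0740 / 0.7900 = 45.66

45.66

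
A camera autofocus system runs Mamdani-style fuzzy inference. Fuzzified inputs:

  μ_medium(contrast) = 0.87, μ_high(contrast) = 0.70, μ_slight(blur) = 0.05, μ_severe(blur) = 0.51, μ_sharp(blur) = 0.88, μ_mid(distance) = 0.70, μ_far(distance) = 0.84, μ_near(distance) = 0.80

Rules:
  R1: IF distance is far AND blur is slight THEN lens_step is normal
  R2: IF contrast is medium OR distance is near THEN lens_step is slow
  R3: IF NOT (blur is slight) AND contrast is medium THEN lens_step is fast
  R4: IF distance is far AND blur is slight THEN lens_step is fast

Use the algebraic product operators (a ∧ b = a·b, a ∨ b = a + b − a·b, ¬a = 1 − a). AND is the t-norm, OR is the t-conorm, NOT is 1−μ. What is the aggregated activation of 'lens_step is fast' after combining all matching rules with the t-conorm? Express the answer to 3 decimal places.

R1: far=0.84, slight=0.05; AND[a·b] → w = 0.0420
R2: medium=0.87, near=0.80; OR[a + b − a·b] → w = 0.9740
R3: ¬slight=1−0.05=0.95, medium=0.87; AND[a·b] → w = 0.8265
R4: far=0.84, slight=0.05; AND[a·b] → w = 0.0420
Rules with consequent 'fast': {R3, R4} → strengths 0.8265, 0.0420
Aggregate via t-conorm [a + b − a·b]: 0.8338

0.834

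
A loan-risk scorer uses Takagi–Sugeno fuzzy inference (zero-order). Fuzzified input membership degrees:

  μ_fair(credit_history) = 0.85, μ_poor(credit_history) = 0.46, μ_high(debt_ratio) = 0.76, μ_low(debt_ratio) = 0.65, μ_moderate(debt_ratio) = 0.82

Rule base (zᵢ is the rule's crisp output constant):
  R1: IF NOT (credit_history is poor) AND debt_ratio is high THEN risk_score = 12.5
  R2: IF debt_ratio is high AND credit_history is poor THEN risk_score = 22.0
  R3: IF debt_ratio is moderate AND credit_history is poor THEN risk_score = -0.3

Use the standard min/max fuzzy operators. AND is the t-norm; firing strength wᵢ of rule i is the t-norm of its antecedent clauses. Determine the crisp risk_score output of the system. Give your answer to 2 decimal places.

R1 (z=12.5): ¬poor=1−0.46=0.54, high=0.76; AND[min(a, b)] → w = 0.54
R2 (z=22.0): high=0.76, poor=0.46; AND[min(a, b)] → w = 0.46
R3 (z=-0.3): moderate=0.82, poor=0.46; AND[min(a, b)] → w = 0.46
Weighted average = (0.54·12.5 + 0.46·22.0 + 0.46·-0.3) / (0.54 + 0.46 + 0.46)
  = 16.7320 / 1.4600 = 11.46

11.46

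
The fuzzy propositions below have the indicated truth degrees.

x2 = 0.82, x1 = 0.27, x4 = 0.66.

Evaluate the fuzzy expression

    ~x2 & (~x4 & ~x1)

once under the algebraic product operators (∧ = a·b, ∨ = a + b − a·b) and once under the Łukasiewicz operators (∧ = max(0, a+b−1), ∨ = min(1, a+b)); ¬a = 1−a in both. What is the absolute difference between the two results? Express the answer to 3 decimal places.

Under algebraic product:
  ~x2 = 1 − 0.8200 = 0.1800
  ~x4 = 1 − 0.6600 = 0.3400
  ~x1 = 1 − 0.2700 = 0.7300
  ~x4 & ~x1 = a·b on (0.3400, 0.7300) = 0.2482
  ~x2 & (~x4 & ~x1) = a·b on (0.1800, 0.2482) = 0.0447
  → value = 0.0447
Under Łukasiewicz:
  ~x2 = 1 − 0.82 = 0.18
  ~x4 = 1 − 0.66 = 0.34
  ~x1 = 1 − 0.27 = 0.73
  ~x4 & ~x1 = max(0, a+b−1) on (0.34, 0.73) = 0.07
  ~x2 & (~x4 & ~x1) = max(0, a+b−1) on (0.18, 0.07) = 0.00
  → value = 0.0000
|0.0447 − 0.0000| = 0.045

0.045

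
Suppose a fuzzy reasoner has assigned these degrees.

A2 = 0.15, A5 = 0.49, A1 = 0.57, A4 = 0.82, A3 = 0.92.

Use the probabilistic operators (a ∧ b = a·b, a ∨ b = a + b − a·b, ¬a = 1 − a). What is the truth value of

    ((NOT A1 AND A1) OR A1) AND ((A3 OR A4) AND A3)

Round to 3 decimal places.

NOT A1 = 1 − 0.5700 = 0.4300
NOT A1 AND A1 = a·b on (0.4300, 0.5700) = 0.2451
(NOT A1 AND A1) OR A1 = a + b − a·b on (0.2451, 0.5700) = 0.6754
A3 OR A4 = a + b − a·b on (0.9200, 0.8200) = 0.9856
(A3 OR A4) AND A3 = a·b on (0.9856, 0.9200) = 0.9068
((NOT A1 AND A1) OR A1) AND ((A3 OR A4) AND A3) = a·b on (0.6754, 0.9068) = 0.6124

0.612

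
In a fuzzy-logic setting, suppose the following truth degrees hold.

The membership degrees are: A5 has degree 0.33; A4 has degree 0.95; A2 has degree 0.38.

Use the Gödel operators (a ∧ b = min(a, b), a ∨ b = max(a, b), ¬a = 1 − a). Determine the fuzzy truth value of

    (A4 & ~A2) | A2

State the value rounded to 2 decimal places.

~A2 = 1 − 0.38 = 0.62
A4 & ~A2 = min(a, b) on (0.95, 0.62) = 0.62
(A4 & ~A2) | A2 = max(a, b) on (0.62, 0.38) = 0.62

0.62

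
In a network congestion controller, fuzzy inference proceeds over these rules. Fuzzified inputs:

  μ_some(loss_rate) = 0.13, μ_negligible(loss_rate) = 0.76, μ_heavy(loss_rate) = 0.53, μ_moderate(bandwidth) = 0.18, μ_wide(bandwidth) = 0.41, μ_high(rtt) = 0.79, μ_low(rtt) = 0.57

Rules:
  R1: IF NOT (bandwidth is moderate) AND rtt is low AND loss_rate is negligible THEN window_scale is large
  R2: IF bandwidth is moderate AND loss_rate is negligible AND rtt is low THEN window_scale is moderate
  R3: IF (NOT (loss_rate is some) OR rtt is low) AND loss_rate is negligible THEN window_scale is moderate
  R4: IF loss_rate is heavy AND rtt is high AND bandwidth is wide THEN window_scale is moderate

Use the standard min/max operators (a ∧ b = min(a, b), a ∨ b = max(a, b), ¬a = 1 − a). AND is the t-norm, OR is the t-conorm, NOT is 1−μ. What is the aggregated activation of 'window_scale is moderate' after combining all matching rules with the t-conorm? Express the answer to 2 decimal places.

R1: ¬moderate=1−0.18=0.82, low=0.57, negligible=0.76; AND[min(a, b)] → w = 0.57
R2: moderate=0.18, negligible=0.76, low=0.57; AND[min(a, b)] → w = 0.18
R3: (¬some=1−0.13=0.87 OR low=0.57) = 0.87; AND[min(a, b)] with negligible=0.76 → w = 0.76
R4: heavy=0.53, high=0.79, wide=0.41; AND[min(a, b)] → w = 0.41
Rules with consequent 'moderate': {R2, R3, R4} → strengths 0.18, 0.76, 0.41
Aggregate via t-conorm [max(a, b)]: 0.76

0.76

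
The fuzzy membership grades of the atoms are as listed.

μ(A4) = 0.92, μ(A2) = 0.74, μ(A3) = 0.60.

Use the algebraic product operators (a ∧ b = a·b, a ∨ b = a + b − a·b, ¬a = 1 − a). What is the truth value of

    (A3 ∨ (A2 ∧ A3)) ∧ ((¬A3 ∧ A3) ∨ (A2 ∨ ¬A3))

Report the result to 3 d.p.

0.685

A2 ∧ A3 = a·b on (0.7400, 0.6000) = 0.4440
A3 ∨ (A2 ∧ A3) = a + b − a·b on (0.6000, 0.4440) = 0.7776
¬A3 = 1 − 0.6000 = 0.4000
¬A3 ∧ A3 = a·b on (0.4000, 0.6000) = 0.2400
¬A3 = 1 − 0.6000 = 0.4000
A2 ∨ ¬A3 = a + b − a·b on (0.7400, 0.4000) = 0.8440
(¬A3 ∧ A3) ∨ (A2 ∨ ¬A3) = a + b − a·b on (0.2400, 0.8440) = 0.8814
(A3 ∨ (A2 ∧ A3)) ∧ ((¬A3 ∧ A3) ∨ (A2 ∨ ¬A3)) = a·b on (0.7776, 0.8814) = 0.6854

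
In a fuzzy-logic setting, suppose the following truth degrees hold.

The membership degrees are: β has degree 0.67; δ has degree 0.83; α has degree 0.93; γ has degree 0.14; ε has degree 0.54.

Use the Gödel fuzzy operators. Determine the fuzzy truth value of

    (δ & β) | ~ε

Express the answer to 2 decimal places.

δ & β = min(a, b) on (0.83, 0.67) = 0.67
~ε = 1 − 0.54 = 0.46
(δ & β) | ~ε = max(a, b) on (0.67, 0.46) = 0.67

0.67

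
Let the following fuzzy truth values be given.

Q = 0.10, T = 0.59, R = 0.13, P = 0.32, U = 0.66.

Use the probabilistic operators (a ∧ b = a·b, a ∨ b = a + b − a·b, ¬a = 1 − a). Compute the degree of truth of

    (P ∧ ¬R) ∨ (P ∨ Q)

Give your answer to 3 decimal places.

0.558

¬R = 1 − 0.1300 = 0.8700
P ∧ ¬R = a·b on (0.3200, 0.8700) = 0.2784
P ∨ Q = a + b − a·b on (0.3200, 0.1000) = 0.3880
(P ∧ ¬R) ∨ (P ∨ Q) = a + b − a·b on (0.2784, 0.3880) = 0.5584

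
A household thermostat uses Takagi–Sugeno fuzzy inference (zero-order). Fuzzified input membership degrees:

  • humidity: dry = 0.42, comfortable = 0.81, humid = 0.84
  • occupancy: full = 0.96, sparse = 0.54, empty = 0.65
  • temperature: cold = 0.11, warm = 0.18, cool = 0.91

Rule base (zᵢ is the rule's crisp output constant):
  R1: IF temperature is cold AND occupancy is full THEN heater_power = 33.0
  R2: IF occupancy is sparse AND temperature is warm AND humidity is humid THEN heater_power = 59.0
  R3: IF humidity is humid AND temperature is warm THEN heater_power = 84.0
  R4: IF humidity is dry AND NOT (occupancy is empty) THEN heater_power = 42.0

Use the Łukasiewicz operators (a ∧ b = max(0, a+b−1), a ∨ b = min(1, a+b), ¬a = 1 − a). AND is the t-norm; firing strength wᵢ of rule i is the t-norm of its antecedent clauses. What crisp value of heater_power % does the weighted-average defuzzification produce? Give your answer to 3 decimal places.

44.333

R1 (z=33.0): cold=0.11, full=0.96; AND[max(0, a+b−1)] → w = 0.07
R2 (z=59.0): sparse=0.54, warm=0.18, humid=0.84; AND[max(0, a+b−1)] → w = 0.00
R3 (z=84.0): humid=0.84, warm=0.18; AND[max(0, a+b−1)] → w = 0.02
R4 (z=42.0): dry=0.42, ¬empty=1−0.65=0.35; AND[max(0, a+b−1)] → w = 0.00
Weighted average = (0.07·33.0 + 0.00·59.0 + 0.02·84.0 + 0.00·42.0) / (0.07 + 0.00 + 0.02 + 0.00)
  = 3.9900 / 0.0900 = 44.333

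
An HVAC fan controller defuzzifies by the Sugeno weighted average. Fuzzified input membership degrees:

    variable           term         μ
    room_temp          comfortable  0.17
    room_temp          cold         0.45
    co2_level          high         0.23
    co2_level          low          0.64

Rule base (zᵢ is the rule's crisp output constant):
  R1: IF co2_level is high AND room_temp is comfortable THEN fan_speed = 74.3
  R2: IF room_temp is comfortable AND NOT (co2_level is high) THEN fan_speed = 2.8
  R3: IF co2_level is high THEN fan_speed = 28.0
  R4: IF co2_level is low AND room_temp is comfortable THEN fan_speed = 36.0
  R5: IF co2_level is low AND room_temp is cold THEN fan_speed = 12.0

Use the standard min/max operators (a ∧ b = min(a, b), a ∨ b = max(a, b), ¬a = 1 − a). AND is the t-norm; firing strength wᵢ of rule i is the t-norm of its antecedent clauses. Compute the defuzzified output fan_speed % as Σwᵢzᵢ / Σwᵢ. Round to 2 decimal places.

R1 (z=74.3): high=0.23, comfortable=0.17; AND[min(a, b)] → w = 0.17
R2 (z=2.8): comfortable=0.17, ¬high=1−0.23=0.77; AND[min(a, b)] → w = 0.17
R3 (z=28.0): high=0.23 → w = 0.23
R4 (z=36.0): low=0.64, comfortable=0.17; AND[min(a, b)] → w = 0.17
R5 (z=12.0): low=0.64, cold=0.45; AND[min(a, b)] → w = 0.45
Weighted average = (0.17·74.3 + 0.17·2.8 + 0.23·28.0 + 0.17·36.0 + 0.45·12.0) / (0.17 + 0.17 + 0.23 + 0.17 + 0.45)
  = 31.0670 / 1.1900 = 26.11

26.11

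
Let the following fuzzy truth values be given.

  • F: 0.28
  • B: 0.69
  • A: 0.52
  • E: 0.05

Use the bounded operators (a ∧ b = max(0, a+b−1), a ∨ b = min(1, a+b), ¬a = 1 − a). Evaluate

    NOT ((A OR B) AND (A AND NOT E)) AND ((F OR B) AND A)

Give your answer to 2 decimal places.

A OR B = min(1, a+b) on (0.52, 0.69) = 1.00
NOT E = 1 − 0.05 = 0.95
A AND NOT E = max(0, a+b−1) on (0.52, 0.95) = 0.47
(A OR B) AND (A AND NOT E) = max(0, a+b−1) on (1.00, 0.47) = 0.47
NOT ((A OR B) AND (A AND NOT E)) = 1 − 0.47 = 0.53
F OR B = min(1, a+b) on (0.28, 0.69) = 0.97
(F OR B) AND A = max(0, a+b−1) on (0.97, 0.52) = 0.49
NOT ((A OR B) AND (A AND NOT E)) AND ((F OR B) AND A) = max(0, a+b−1) on (0.53, 0.49) = 0.02

0.02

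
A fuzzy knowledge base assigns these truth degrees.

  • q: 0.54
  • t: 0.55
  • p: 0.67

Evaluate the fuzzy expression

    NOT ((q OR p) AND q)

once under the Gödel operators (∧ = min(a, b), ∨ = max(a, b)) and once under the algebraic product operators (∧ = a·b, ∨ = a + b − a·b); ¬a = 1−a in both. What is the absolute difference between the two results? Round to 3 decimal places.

Under Gödel:
  q OR p = max(a, b) on (0.54, 0.67) = 0.67
  (q OR p) AND q = min(a, b) on (0.67, 0.54) = 0.54
  NOT ((q OR p) AND q) = 1 − 0.54 = 0.46
  → value = 0.4600
Under algebraic product:
  q OR p = a + b − a·b on (0.5400, 0.6700) = 0.8482
  (q OR p) AND q = a·b on (0.8482, 0.5400) = 0.4580
  NOT ((q OR p) AND q) = 1 − 0.4580 = 0.5420
  → value = 0.5420
|0.4600 − 0.5420| = 0.082

0.082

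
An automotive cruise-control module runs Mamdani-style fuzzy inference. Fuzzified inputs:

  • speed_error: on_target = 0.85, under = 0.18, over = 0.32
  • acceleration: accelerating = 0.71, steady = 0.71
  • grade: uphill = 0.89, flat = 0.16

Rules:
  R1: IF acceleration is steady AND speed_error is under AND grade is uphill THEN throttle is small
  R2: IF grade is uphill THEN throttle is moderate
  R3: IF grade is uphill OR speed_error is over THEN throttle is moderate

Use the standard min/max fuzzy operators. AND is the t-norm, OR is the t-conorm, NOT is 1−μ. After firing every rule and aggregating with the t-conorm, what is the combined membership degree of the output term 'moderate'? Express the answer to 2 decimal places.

0.89

R1: steady=0.71, under=0.18, uphill=0.89; AND[min(a, b)] → w = 0.18
R2: uphill=0.89 → w = 0.89
R3: uphill=0.89, over=0.32; OR[max(a, b)] → w = 0.89
Rules with consequent 'moderate': {R2, R3} → strengths 0.89, 0.89
Aggregate via t-conorm [max(a, b)]: 0.89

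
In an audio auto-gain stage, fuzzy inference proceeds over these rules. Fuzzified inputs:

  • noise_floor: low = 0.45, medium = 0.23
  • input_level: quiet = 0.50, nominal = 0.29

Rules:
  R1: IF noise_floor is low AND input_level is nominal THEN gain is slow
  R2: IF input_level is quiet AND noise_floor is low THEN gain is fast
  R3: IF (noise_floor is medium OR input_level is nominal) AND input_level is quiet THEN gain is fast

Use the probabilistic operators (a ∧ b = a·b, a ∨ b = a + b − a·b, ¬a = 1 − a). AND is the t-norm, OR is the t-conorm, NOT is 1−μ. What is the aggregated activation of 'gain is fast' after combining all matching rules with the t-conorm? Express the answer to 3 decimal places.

R1: low=0.45, nominal=0.29; AND[a·b] → w = 0.1305
R2: quiet=0.50, low=0.45; AND[a·b] → w = 0.2250
R3: (medium=0.23 OR nominal=0.29) = 0.4533; AND[a·b] with quiet=0.50 → w = 0.2267
Rules with consequent 'fast': {R2, R3} → strengths 0.2250, 0.2267
Aggregate via t-conorm [a + b − a·b]: 0.4007

0.401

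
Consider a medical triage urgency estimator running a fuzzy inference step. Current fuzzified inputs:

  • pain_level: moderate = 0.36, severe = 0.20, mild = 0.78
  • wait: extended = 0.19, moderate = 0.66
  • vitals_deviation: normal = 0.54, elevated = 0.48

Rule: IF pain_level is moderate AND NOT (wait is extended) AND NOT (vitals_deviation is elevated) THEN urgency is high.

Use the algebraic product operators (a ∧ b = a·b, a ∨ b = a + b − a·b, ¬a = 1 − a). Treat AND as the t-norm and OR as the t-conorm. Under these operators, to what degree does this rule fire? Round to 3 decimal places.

0.152

firing strength: moderate=0.36, ¬extended=1−0.19=0.81, ¬elevated=1−0.48=0.52; AND[a·b] → w = 0.1516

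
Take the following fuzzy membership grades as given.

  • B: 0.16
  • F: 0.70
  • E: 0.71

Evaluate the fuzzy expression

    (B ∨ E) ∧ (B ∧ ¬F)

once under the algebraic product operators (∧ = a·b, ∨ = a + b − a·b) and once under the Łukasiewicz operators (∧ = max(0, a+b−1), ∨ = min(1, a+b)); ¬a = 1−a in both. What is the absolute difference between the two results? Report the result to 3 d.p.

Under algebraic product:
  B ∨ E = a + b − a·b on (0.1600, 0.7100) = 0.7564
  ¬F = 1 − 0.7000 = 0.3000
  B ∧ ¬F = a·b on (0.1600, 0.3000) = 0.0480
  (B ∨ E) ∧ (B ∧ ¬F) = a·b on (0.7564, 0.0480) = 0.0363
  → value = 0.0363
Under Łukasiewicz:
  B ∨ E = min(1, a+b) on (0.16, 0.71) = 0.87
  ¬F = 1 − 0.70 = 0.30
  B ∧ ¬F = max(0, a+b−1) on (0.16, 0.30) = 0.00
  (B ∨ E) ∧ (B ∧ ¬F) = max(0, a+b−1) on (0.87, 0.00) = 0.00
  → value = 0.0000
|0.0363 − 0.0000| = 0.036

0.036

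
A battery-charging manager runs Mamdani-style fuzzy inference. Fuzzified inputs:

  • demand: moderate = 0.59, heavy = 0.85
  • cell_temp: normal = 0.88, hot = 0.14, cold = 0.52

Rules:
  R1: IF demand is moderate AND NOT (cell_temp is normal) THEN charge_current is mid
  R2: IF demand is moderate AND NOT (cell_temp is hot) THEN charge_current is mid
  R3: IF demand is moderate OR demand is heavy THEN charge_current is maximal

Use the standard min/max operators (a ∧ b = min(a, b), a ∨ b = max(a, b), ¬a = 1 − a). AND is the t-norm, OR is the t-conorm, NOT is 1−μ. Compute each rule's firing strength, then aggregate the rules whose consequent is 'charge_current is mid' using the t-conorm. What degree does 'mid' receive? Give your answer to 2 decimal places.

R1: moderate=0.59, ¬normal=1−0.88=0.12; AND[min(a, b)] → w = 0.12
R2: moderate=0.59, ¬hot=1−0.14=0.86; AND[min(a, b)] → w = 0.59
R3: moderate=0.59, heavy=0.85; OR[max(a, b)] → w = 0.85
Rules with consequent 'mid': {R1, R2} → strengths 0.12, 0.59
Aggregate via t-conorm [max(a, b)]: 0.59

0.59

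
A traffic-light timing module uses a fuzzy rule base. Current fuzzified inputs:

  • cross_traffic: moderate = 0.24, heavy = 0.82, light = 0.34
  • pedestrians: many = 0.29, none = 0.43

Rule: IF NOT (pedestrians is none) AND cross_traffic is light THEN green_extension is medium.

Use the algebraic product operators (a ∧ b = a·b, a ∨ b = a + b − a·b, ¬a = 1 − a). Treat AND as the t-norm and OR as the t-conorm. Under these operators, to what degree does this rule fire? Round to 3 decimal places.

firing strength: ¬none=1−0.43=0.57, light=0.34; AND[a·b] → w = 0.1938

0.194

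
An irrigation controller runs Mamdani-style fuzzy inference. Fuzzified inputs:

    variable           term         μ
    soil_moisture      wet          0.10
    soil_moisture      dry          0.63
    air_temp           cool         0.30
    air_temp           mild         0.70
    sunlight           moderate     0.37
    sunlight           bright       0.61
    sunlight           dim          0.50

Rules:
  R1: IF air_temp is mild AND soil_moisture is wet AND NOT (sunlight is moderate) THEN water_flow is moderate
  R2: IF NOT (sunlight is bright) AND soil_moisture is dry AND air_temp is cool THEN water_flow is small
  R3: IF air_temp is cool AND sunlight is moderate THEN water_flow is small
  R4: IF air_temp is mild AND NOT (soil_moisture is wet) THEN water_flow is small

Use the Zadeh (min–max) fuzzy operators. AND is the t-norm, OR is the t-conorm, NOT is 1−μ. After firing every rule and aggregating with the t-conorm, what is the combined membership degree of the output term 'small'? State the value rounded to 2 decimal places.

0.70

R1: mild=0.70, wet=0.10, ¬moderate=1−0.37=0.63; AND[min(a, b)] → w = 0.10
R2: ¬bright=1−0.61=0.39, dry=0.63, cool=0.30; AND[min(a, b)] → w = 0.30
R3: cool=0.30, moderate=0.37; AND[min(a, b)] → w = 0.30
R4: mild=0.70, ¬wet=1−0.10=0.90; AND[min(a, b)] → w = 0.70
Rules with consequent 'small': {R2, R3, R4} → strengths 0.30, 0.30, 0.70
Aggregate via t-conorm [max(a, b)]: 0.70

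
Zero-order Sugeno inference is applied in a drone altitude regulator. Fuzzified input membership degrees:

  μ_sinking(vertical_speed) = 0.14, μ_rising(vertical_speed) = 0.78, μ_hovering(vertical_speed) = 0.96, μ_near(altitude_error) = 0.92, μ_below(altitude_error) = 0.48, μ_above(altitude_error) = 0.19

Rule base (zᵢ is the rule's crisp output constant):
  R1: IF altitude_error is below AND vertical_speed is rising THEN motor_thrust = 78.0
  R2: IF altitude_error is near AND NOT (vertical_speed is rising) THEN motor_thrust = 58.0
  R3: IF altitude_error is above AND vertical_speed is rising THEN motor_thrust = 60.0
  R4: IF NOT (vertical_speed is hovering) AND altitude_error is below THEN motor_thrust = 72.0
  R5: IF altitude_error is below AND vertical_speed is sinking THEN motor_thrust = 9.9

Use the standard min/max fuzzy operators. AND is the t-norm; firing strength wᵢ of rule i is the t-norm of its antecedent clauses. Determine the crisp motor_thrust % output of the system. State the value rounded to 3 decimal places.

R1 (z=78.0): below=0.48, rising=0.78; AND[min(a, b)] → w = 0.48
R2 (z=58.0): near=0.92, ¬rising=1−0.78=0.22; AND[min(a, b)] → w = 0.22
R3 (z=60.0): above=0.19, rising=0.78; AND[min(a, b)] → w = 0.19
R4 (z=72.0): ¬hovering=1−0.96=0.04, below=0.48; AND[min(a, b)] → w = 0.04
R5 (z=9.9): below=0.48, sinking=0.14; AND[min(a, b)] → w = 0.14
Weighted average = (0.48·78.0 + 0.22·58.0 + 0.19·60.0 + 0.04·72.0 + 0.14·9.9) / (0.48 + 0.22 + 0.19 + 0.04 + 0.14)
  = 65.8660 / 1.0700 = 61.557

61.557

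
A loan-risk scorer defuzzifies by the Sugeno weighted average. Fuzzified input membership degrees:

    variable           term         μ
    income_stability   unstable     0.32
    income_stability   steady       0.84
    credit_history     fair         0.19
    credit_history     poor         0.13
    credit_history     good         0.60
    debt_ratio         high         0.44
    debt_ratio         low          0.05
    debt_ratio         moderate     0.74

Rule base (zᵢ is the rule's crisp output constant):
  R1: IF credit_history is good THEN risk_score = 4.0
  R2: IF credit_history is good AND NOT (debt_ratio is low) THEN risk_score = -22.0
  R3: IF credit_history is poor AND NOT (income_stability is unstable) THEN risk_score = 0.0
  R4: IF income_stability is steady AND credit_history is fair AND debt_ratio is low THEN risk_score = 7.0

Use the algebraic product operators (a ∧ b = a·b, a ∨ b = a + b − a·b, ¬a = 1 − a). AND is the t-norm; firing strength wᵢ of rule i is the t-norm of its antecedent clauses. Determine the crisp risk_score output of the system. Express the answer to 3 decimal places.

-7.963

R1 (z=4.0): good=0.60 → w = 0.6000
R2 (z=-22.0): good=0.60, ¬low=1−0.05=0.95; AND[a·b] → w = 0.5700
R3 (z=0.0): poor=0.13, ¬unstable=1−0.32=0.68; AND[a·b] → w = 0.0884
R4 (z=7.0): steady=0.84, fair=0.19, low=0.05; AND[a·b] → w = 0.0080
Weighted average = (0.6000·4.0 + 0.5700·-22.0 + 0.0884·0.0 + 0.0080·7.0) / (0.6000 + 0.5700 + 0.0884 + 0.0080)
  = -10.0841 / 1.2664 = -7.963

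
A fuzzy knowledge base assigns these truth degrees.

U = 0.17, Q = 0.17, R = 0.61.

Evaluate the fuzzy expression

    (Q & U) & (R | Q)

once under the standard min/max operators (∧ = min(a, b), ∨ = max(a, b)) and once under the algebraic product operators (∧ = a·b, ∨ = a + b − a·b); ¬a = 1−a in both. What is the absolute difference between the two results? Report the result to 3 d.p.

Under standard min/max:
  Q & U = min(a, b) on (0.17, 0.17) = 0.17
  R | Q = max(a, b) on (0.61, 0.17) = 0.61
  (Q & U) & (R | Q) = min(a, b) on (0.17, 0.61) = 0.17
  → value = 0.1700
Under algebraic product:
  Q & U = a·b on (0.1700, 0.1700) = 0.0289
  R | Q = a + b − a·b on (0.6100, 0.1700) = 0.6763
  (Q & U) & (R | Q) = a·b on (0.0289, 0.6763) = 0.0195
  → value = 0.0195
|0.1700 − 0.0195| = 0.150

0.150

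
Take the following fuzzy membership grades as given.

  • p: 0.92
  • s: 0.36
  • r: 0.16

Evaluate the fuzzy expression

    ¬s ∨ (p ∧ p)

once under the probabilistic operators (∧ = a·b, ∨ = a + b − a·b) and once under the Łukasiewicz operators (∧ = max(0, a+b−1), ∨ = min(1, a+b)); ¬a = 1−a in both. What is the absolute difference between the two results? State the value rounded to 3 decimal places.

Under probabilistic:
  ¬s = 1 − 0.3600 = 0.6400
  p ∧ p = a·b on (0.9200, 0.9200) = 0.8464
  ¬s ∨ (p ∧ p) = a + b − a·b on (0.6400, 0.8464) = 0.9447
  → value = 0.9447
Under Łukasiewicz:
  ¬s = 1 − 0.36 = 0.64
  p ∧ p = max(0, a+b−1) on (0.92, 0.92) = 0.84
  ¬s ∨ (p ∧ p) = min(1, a+b) on (0.64, 0.84) = 1.00
  → value = 1.0000
|0.9447 − 1.0000| = 0.055

0.055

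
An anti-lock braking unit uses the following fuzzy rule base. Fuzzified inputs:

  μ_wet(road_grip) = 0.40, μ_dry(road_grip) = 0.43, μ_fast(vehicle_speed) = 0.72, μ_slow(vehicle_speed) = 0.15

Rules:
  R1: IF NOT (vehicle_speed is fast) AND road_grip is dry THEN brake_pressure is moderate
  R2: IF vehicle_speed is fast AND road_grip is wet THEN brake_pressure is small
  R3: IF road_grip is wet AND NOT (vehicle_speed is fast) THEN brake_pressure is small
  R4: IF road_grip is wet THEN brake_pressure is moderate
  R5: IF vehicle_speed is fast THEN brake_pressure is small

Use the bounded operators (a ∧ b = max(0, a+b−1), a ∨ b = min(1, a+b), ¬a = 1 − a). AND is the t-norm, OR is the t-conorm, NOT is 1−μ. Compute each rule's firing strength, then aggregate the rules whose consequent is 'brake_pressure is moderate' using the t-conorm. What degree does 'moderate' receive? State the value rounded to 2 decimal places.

0.40

R1: ¬fast=1−0.72=0.28, dry=0.43; AND[max(0, a+b−1)] → w = 0.00
R2: fast=0.72, wet=0.40; AND[max(0, a+b−1)] → w = 0.12
R3: wet=0.40, ¬fast=1−0.72=0.28; AND[max(0, a+b−1)] → w = 0.00
R4: wet=0.40 → w = 0.40
R5: fast=0.72 → w = 0.72
Rules with consequent 'moderate': {R1, R4} → strengths 0.00, 0.40
Aggregate via t-conorm [min(1, a+b)]: 0.40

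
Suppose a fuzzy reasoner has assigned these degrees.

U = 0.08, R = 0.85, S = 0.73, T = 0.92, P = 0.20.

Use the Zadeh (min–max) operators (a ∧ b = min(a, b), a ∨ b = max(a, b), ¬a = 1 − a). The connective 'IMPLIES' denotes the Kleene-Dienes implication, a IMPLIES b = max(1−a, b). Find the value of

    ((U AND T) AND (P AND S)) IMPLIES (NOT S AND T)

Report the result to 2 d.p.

U AND T = min(a, b) on (0.08, 0.92) = 0.08
P AND S = min(a, b) on (0.20, 0.73) = 0.20
(U AND T) AND (P AND S) = min(a, b) on (0.08, 0.20) = 0.08
NOT S = 1 − 0.73 = 0.27
NOT S AND T = min(a, b) on (0.27, 0.92) = 0.27
((U AND T) AND (P AND S)) IMPLIES (NOT S AND T)  [Kleene-Dienes: max(1−a, b)] with a=0.08, b=0.27 → 0.92

0.92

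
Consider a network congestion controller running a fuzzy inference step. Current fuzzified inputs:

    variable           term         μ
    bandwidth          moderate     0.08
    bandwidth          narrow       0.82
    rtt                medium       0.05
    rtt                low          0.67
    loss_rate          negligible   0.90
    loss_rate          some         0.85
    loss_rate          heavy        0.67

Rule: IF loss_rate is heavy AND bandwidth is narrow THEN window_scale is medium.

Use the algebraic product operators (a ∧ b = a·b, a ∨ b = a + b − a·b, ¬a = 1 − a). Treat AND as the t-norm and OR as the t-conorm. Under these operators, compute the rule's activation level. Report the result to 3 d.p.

firing strength: heavy=0.67, narrow=0.82; AND[a·b] → w = 0.5494

0.549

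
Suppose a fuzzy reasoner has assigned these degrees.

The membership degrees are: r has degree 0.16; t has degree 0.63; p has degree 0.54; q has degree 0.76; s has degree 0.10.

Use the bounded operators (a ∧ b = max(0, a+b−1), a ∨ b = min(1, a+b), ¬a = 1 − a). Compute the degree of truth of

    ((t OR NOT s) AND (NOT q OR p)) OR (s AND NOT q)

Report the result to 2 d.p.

NOT s = 1 − 0.10 = 0.90
t OR NOT s = min(1, a+b) on (0.63, 0.90) = 1.00
NOT q = 1 − 0.76 = 0.24
NOT q OR p = min(1, a+b) on (0.24, 0.54) = 0.78
(t OR NOT s) AND (NOT q OR p) = max(0, a+b−1) on (1.00, 0.78) = 0.78
NOT q = 1 − 0.76 = 0.24
s AND NOT q = max(0, a+b−1) on (0.10, 0.24) = 0.00
((t OR NOT s) AND (NOT q OR p)) OR (s AND NOT q) = min(1, a+b) on (0.78, 0.00) = 0.78

0.78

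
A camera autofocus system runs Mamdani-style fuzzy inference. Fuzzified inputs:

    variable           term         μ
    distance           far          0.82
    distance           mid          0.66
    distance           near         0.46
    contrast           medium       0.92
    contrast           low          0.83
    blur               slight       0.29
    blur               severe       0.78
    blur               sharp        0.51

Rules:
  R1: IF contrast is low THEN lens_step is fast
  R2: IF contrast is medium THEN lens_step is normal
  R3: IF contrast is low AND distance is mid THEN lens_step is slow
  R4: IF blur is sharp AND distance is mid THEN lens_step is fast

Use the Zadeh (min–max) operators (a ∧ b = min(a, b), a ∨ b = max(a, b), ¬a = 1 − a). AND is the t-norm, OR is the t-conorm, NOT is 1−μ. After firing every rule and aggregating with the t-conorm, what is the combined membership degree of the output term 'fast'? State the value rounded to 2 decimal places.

0.83

R1: low=0.83 → w = 0.83
R2: medium=0.92 → w = 0.92
R3: low=0.83, mid=0.66; AND[min(a, b)] → w = 0.66
R4: sharp=0.51, mid=0.66; AND[min(a, b)] → w = 0.51
Rules with consequent 'fast': {R1, R4} → strengths 0.83, 0.51
Aggregate via t-conorm [max(a, b)]: 0.83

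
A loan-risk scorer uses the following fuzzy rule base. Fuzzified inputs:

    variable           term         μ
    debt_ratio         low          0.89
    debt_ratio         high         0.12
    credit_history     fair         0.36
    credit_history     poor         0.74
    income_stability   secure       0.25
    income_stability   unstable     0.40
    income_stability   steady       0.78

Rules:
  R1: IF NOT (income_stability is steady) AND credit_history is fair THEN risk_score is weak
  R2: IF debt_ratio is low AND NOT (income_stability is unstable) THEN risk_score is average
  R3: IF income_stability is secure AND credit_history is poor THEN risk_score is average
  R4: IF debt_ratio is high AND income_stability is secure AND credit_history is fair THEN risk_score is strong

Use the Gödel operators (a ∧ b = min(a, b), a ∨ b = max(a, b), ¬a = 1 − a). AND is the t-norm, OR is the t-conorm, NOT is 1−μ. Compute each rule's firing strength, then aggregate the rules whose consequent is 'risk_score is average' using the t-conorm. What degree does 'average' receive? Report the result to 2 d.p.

0.60

R1: ¬steady=1−0.78=0.22, fair=0.36; AND[min(a, b)] → w = 0.22
R2: low=0.89, ¬unstable=1−0.40=0.60; AND[min(a, b)] → w = 0.60
R3: secure=0.25, poor=0.74; AND[min(a, b)] → w = 0.25
R4: high=0.12, secure=0.25, fair=0.36; AND[min(a, b)] → w = 0.12
Rules with consequent 'average': {R2, R3} → strengths 0.60, 0.25
Aggregate via t-conorm [max(a, b)]: 0.60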